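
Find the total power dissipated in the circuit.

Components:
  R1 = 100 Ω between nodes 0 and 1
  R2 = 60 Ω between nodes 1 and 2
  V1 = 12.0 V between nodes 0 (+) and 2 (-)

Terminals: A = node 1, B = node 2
Nodal analysis, taking node 2 as the 0 V reference.
Source V1 fixes V_0 = 12 V.
KCL at each unknown node (sum of currents leaving = 0; resistances in Ω):
  Node 1: (V_1 - 12)/100 + (V_1 - 0)/60 = 0
Collecting terms: 0.02667 × V_1 = 0.12  =>  V_1 = 4.5 V
Power in each resistor, P = (ΔV)²/R:
  P_R1 = (12 - 4.5)²/100 = 0.5625 W
  P_R2 = (4.5 - 0)²/60 = 0.3375 W
P_total = P_R1 + P_R2 = 0.9 W

Final answer: 0.9 W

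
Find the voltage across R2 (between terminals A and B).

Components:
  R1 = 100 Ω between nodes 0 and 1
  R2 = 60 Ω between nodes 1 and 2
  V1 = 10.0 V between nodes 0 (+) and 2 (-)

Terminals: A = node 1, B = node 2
R1 and R2 are in series across V1 (node 0 → node 1 → node 2), and the output A–B is taken across R2, so this is a voltage divider.
Series current: I = V1/(R1 + R2) = 10/(100 + 60) = 10/160 = 0.0625 A
V_R2 = I × R2 = V1 × R2/(R1 + R2) = 10 × 60/160 = 3.75 V

Final answer: 3.75 V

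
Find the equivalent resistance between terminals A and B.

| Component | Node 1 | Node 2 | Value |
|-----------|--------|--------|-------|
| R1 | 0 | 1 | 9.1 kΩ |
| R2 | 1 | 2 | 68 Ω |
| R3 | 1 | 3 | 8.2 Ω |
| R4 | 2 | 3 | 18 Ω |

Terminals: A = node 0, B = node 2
Reduce the network between node 0 (A) and node 2 (B) by series/parallel combination:
  Rs1 = R3 + R4 (series, joined only at node 3) = 8.2 + 18 = 26.2 Ω
  Rp1 = R2 ‖ Rs1 (parallel, both between nodes 1 and 2) = 1/(1/68 + 1/26.2) = 18.91 Ω
  Rs2 = R1 + Rp1 (series, joined only at node 1) = 9100 + 18.91 = 9119 Ω
R_eq = 9.119 kΩ

Final answer: 9.119 kΩ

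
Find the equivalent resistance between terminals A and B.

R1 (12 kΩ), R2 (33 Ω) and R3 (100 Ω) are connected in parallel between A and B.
Reduce the network between node 0 (A) and node 1 (B) by series/parallel combination:
  Rp1 = R1 ‖ R2 ‖ R3 (parallel, all between nodes 0 and 1) = 1/(1/12000 + 1/33 + 1/100) = 24.76 Ω
R_eq = 24.76 Ω

Final answer: 24.76 Ω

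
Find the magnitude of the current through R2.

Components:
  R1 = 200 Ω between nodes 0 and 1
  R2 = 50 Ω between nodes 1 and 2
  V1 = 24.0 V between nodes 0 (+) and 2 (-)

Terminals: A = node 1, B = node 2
Nodal analysis, taking node 2 as the 0 V reference.
Source V1 fixes V_0 = 24 V.
KCL at each unknown node (sum of currents leaving = 0; resistances in Ω):
  Node 1: (V_1 - 24)/200 + (V_1 - 0)/50 = 0
Collecting terms: 0.025 × V_1 = 0.12  =>  V_1 = 4.8 V
I_R2 = (V_1 - V_2)/R2 = (4.8 - 0)/50 = 0.096 A
|I_R2| = 0.096 A

Final answer: |I_R2| = 0.096 A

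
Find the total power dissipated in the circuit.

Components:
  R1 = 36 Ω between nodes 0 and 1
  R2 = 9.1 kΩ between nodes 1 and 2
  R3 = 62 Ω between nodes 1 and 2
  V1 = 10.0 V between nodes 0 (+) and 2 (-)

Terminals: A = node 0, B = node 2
Nodal analysis, taking node 2 as the 0 V reference.
Source V1 fixes V_0 = 10 V.
KCL at each unknown node (sum of currents leaving = 0; resistances in Ω):
  Node 1: (V_1 - 10)/36 + (V_1 - 0)/9100 + (V_1 - 0)/62 = 0
Collecting terms: 0.04402 × V_1 = 0.2778  =>  V_1 = 6.311 V
Power in each resistor, P = (ΔV)²/R:
  P_R1 = (10 - 6.311)²/36 = 0.3781 W
  P_R2 = (6.311 - 0)²/9100 = 0.004376 W
  P_R3 = (6.311 - 0)²/62 = 0.6423 W
P_total = P_R1 + P_R2 + P_R3 = 1.025 W

Final answer: 1.025 W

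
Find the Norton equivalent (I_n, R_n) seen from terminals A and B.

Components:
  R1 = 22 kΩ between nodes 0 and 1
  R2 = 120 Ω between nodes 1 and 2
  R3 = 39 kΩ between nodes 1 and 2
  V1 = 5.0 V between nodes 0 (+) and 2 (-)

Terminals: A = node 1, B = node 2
Find the Thévenin equivalent first; then I_n = V_th/R_th and R_n = R_th.
Step 1 — V_th is the open-circuit voltage V_A - V_B (nothing connected across the terminals).
Nodal analysis, taking node 2 as the 0 V reference.
Source V1 fixes V_0 = 5 V.
KCL at each unknown node (sum of currents leaving = 0; resistances in Ω):
  Node 1: (V_1 - 5)/22000 + (V_1 - 0)/120 + (V_1 - 0)/39000 = 0
Collecting terms: 0.008404 × V_1 = 0.0002273  =>  V_1 = 0.02704 V
V_th = V_1 - V_2 = 0.02704 - 0 = 0.02704 V
Step 2 — R_th: zero the source — replace V1 by a short circuit (node 2 merges into node 0) — and find the resistance seen between A (node 1) and B (node 0).
Reduce the network between node 1 (A) and node 0 (B) by series/parallel combination:
  Rp1 = R1 ‖ R2 ‖ R3 (parallel, all between nodes 0 and 1) = 1/(1/22000 + 1/120 + 1/39000) = 119 Ω
R_th = 119 Ω
I_n = V_th/R_th = 0.02704/119 = 0.0002273 A, and R_n = R_th = 119 Ω

Final answer: I_n = 0.0002273 A, R_n = 119 Ω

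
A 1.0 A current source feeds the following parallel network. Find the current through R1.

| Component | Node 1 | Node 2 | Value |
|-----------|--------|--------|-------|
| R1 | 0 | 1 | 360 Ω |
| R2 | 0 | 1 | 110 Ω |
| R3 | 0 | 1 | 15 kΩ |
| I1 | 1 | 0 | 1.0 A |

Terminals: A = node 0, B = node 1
All resistors sit directly between nodes 0 and 1, so they are in parallel and share one voltage V; the full source current 1 A splits among them.
1/R_par = 1/360 + 1/110 + 1/15000 = 0.01194 S  =>  R_par = 83.78 Ω
V = I × R_par = 1 × 83.78 = 83.78 V
I_R1 = V/R1 = 83.78/360 = 0.2327 A

Final answer: 0.2327 A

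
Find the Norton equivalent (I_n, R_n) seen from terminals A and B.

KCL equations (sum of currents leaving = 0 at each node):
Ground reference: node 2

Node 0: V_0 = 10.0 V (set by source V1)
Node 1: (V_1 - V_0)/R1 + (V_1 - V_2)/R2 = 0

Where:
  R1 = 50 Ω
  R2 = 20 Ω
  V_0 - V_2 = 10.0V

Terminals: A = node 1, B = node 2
Find the Thévenin equivalent first; then I_n = V_th/R_th and R_n = R_th.
Step 1 — V_th is the open-circuit voltage V_A - V_B (nothing connected across the terminals).
Nodal analysis, taking node 2 as the 0 V reference.
Source V1 fixes V_0 = 10 V.
KCL at each unknown node (sum of currents leaving = 0; resistances in Ω):
  Node 1: (V_1 - 10)/50 + (V_1 - 0)/20 = 0
Collecting terms: 0.07 × V_1 = 0.2  =>  V_1 = 2.857 V
V_th = V_1 - V_2 = 2.857 - 0 = 2.857 V
Step 2 — R_th: zero the source — replace V1 by a short circuit (node 2 merges into node 0) — and find the resistance seen between A (node 1) and B (node 0).
Reduce the network between node 1 (A) and node 0 (B) by series/parallel combination:
  Rp1 = R1 ‖ R2 (parallel, both between nodes 0 and 1) = 1/(1/50 + 1/20) = 14.29 Ω
R_th = 14.29 Ω
I_n = V_th/R_th = 2.857/14.29 = 0.2 A, and R_n = R_th = 14.29 Ω

Final answer: I_n = 0.2 A, R_n = 14.29 Ω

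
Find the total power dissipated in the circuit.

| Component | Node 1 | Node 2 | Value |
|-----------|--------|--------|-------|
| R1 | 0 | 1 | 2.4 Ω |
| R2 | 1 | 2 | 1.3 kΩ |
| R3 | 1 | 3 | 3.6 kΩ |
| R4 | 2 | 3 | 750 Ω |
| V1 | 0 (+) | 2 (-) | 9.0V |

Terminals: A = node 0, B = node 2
Nodal analysis, taking node 2 as the 0 V reference.
Source V1 fixes V_0 = 9 V.
KCL at each unknown node (sum of currents leaving = 0; resistances in Ω):
  Node 1: (V_1 - 9)/2.4 + (V_1 - 0)/1300 + (V_1 - V_3)/3600 = 0
  Node 3: (V_3 - V_1)/3600 + (V_3 - 0)/750 = 0
Collecting terms (coefficients in siemens):
  0.4177·V_1 - 0.0002778·V_3 = 3.75
  0.001611·V_3 - 0.0002778·V_1 = 0
Determinant D = (0.4177)(0.001611) - (-0.0002778)(-0.0002778) = 0.0006729
V_1 = [(3.75)(0.001611) - (-0.0002778)(0)]/D = 8.978 V
V_3 = [(0.4177)(0) - (3.75)(-0.0002778)]/D = 1.548 V
Power in each resistor, P = (ΔV)²/R:
  P_R1 = (9 - 8.978)²/2.4 = 0.0001931 W
  P_R2 = (8.978 - 0)²/1300 = 0.06201 W
  P_R3 = (8.978 - 1.548)²/3600 = 0.01534 W
  P_R4 = (0 - 1.548)²/750 = 0.003195 W
P_total = P_R1 + P_R2 + P_R3 + P_R4 = 0.08073 W

Final answer: 0.08073 W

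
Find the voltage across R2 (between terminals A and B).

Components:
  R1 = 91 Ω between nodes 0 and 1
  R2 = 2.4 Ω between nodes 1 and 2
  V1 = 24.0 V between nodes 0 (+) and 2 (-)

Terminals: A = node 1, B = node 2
R1 and R2 are in series across V1 (node 0 → node 1 → node 2), and the output A–B is taken across R2, so this is a voltage divider.
Series current: I = V1/(R1 + R2) = 24/(91 + 2.4) = 24/93.4 = 0.257 A
V_R2 = I × R2 = V1 × R2/(R1 + R2) = 24 × 2.4/93.4 = 0.6167 V

Final answer: 0.6167 V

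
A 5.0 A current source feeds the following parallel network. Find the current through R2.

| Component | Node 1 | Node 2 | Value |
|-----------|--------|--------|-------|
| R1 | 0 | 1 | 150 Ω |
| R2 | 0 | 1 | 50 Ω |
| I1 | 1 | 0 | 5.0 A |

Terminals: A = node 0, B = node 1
All resistors sit directly between nodes 0 and 1, so they are in parallel and share one voltage V; the full source current 5 A splits among them.
1/R_par = 1/150 + 1/50 = 0.02667 S  =>  R_par = 37.5 Ω
V = I × R_par = 5 × 37.5 = 187.5 V
I_R2 = V/R2 = 187.5/50 = 3.75 A

Final answer: 3.75 A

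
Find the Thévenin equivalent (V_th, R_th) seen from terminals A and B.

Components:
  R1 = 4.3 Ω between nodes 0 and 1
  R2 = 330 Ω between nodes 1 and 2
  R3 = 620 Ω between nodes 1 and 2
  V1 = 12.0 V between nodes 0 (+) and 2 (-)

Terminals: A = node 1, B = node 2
Step 1 — V_th is the open-circuit voltage V_A - V_B (nothing connected across the terminals).
Nodal analysis, taking node 2 as the 0 V reference.
Source V1 fixes V_0 = 12 V.
KCL at each unknown node (sum of currents leaving = 0; resistances in Ω):
  Node 1: (V_1 - 12)/4.3 + (V_1 - 0)/330 + (V_1 - 0)/620 = 0
Collecting terms: 0.2372 × V_1 = 2.791  =>  V_1 = 11.77 V
V_th = V_1 - V_2 = 11.77 - 0 = 11.77 V
Step 2 — R_th: zero the source — replace V1 by a short circuit (node 2 merges into node 0) — and find the resistance seen between A (node 1) and B (node 0).
Reduce the network between node 1 (A) and node 0 (B) by series/parallel combination:
  Rp1 = R1 ‖ R2 ‖ R3 (parallel, all between nodes 0 and 1) = 1/(1/4.3 + 1/330 + 1/620) = 4.216 Ω
R_th = 4.216 Ω

Final answer: V_th = 11.77 V, R_th = 4.216 Ω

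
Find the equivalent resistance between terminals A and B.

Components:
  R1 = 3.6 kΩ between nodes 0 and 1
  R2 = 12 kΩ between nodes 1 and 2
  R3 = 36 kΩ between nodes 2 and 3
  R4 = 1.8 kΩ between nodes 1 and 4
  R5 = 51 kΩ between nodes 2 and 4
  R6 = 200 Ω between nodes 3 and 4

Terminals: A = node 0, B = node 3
The network is not a plain series/parallel combination. Inject a 1 A test current into terminal A (node 0) and return it from terminal B (node 3); then R_eq = V_A / (1 A).
Nodal analysis, taking node 3 as the 0 V reference.
Current source I_test pushes 1 A into node 0 and draws it out of node 3.
KCL at each unknown node (sum of currents leaving = 0; resistances in Ω):
  Node 0: (V_0 - V_1)/3600 - 1 = 0
  Node 1: (V_1 - V_0)/3600 + (V_1 - V_2)/12000 + (V_1 - V_4)/1800 = 0
  Node 2: (V_2 - V_1)/12000 + (V_2 - 0)/36000 + (V_2 - V_4)/51000 = 0
  Node 4: (V_4 - V_1)/1800 + (V_4 - V_2)/51000 + (V_4 - 0)/200 = 0
Collecting terms (coefficients in siemens):
  0.0002778·V_0 - 0.0002778·V_1 = 1
  0.0009167·V_1 - 0.0002778·V_0 - 0.00008333·V_2 - 0.0005556·V_4 = 0
  0.0001307·V_2 - 0.00008333·V_1 - 0.00001961·V_4 = 0
  0.005575·V_4 - 0.0005556·V_1 - 0.00001961·V_2 = 0
Solving these 4 simultaneous equations (Gaussian elimination) gives:
  V_0 = 5494 V, V_1 = 1894 V, V_2 = 1237 V, V_4 = 193.1 V
R_eq = V_0 / 1 A = 5494 Ω = 5.494 kΩ

Final answer: 5.494 kΩ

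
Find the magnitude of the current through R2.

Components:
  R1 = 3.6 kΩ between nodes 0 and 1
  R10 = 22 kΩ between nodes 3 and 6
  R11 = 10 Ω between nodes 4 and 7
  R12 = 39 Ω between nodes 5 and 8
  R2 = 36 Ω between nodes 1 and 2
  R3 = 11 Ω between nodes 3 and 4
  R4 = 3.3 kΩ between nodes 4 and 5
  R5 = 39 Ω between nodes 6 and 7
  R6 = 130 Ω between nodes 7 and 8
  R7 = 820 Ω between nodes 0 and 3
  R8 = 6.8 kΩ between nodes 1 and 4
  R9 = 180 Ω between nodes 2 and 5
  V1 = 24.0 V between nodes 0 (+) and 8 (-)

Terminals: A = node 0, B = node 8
Nodal analysis, taking node 8 as the 0 V reference.
Source V1 fixes V_0 = 24 V.
KCL at each unknown node (sum of currents leaving = 0; resistances in Ω):
  Node 1: (V_1 - 24)/3600 + (V_1 - V_2)/36 + (V_1 - V_4)/6800 = 0
  Node 2: (V_2 - V_1)/36 + (V_2 - V_5)/180 = 0
  Node 3: (V_3 - V_4)/11 + (V_3 - 24)/820 + (V_3 - V_6)/22000 = 0
  Node 4: (V_4 - V_3)/11 + (V_4 - V_5)/3300 + (V_4 - V_1)/6800 + (V_4 - V_7)/10 = 0
  Node 5: (V_5 - V_4)/3300 + (V_5 - V_2)/180 + (V_5 - 0)/39 = 0
  Node 6: (V_6 - V_7)/39 + (V_6 - V_3)/22000 = 0
  Node 7: (V_7 - V_6)/39 + (V_7 - 0)/130 + (V_7 - V_4)/10 = 0
Collecting terms (coefficients in siemens):
  0.0282·V_1 - 0.02778·V_2 - 0.0001471·V_4 = 0.006667
  0.03333·V_2 - 0.02778·V_1 - 0.005556·V_5 = 0
  0.09217·V_3 - 0.09091·V_4 - 0.00004545·V_6 = 0.02927
  0.1914·V_4 - 0.0001471·V_1 - 0.09091·V_3 - 0.000303·V_5 - 0.1·V_7 = 0
  0.0315·V_5 - 0.005556·V_2 - 0.000303·V_4 = 0
  0.02569·V_6 - 0.00004545·V_3 - 0.02564·V_7 = 0
  0.1333·V_7 - 0.1·V_4 - 0.02564·V_6 = 0
Solving these 7 simultaneous equations (Gaussian elimination) gives:
  V_1 = 1.679 V, V_2 = 1.447 V, V_3 = 3.595 V, V_4 = 3.321 V
  V_5 = 0.2871 V, V_6 = 3.085 V, V_7 = 3.084 V
I_R2 = (V_1 - V_2)/R2 = (1.679 - 1.447)/36 = 0.006442 A
|I_R2| = 0.006442 A

Final answer: |I_R2| = 0.006442 A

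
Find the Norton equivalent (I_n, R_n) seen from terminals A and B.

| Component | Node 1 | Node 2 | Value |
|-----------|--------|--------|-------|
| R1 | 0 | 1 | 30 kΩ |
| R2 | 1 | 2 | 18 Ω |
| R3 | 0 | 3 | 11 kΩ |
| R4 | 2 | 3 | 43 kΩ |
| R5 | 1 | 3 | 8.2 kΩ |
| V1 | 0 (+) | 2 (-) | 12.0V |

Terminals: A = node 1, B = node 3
Find the Thévenin equivalent first; then I_n = V_th/R_th and R_n = R_th.
Step 1 — V_th is the open-circuit voltage V_A - V_B (nothing connected across the terminals).
Nodal analysis, taking node 2 as the 0 V reference.
Source V1 fixes V_0 = 12 V.
KCL at each unknown node (sum of currents leaving = 0; resistances in Ω):
  Node 1: (V_1 - 12)/30000 + (V_1 - 0)/18 + (V_1 - V_3)/8200 = 0
  Node 3: (V_3 - 12)/11000 + (V_3 - 0)/43000 + (V_3 - V_1)/8200 = 0
Collecting terms (coefficients in siemens):
  0.05571·V_1 - 0.000122·V_3 = 0.0004
  0.0002361·V_3 - 0.000122·V_1 = 0.001091
Determinant D = (0.05571)(0.0002361) - (-0.000122)(-0.000122) = 0.00001314
V_1 = [(0.0004)(0.0002361) - (-0.000122)(0.001091)]/D = 0.01731 V
V_3 = [(0.05571)(0.001091) - (0.0004)(-0.000122)]/D = 4.629 V
V_th = V_1 - V_3 = 0.01731 - 4.629 = -4.612 V
Step 2 — R_th: zero the source — replace V1 by a short circuit (node 2 merges into node 0) — and find the resistance seen between A (node 1) and B (node 3).
Reduce the network between node 1 (A) and node 3 (B) by series/parallel combination:
  Rp1 = R1 ‖ R2 (parallel, both between nodes 0 and 1) = 1/(1/30000 + 1/18) = 17.99 Ω
  Rp2 = R3 ‖ R4 (parallel, both between nodes 0 and 3) = 1/(1/11000 + 1/43000) = 8759 Ω
  Rs1 = Rp1 + Rp2 (series, joined only at node 0) = 17.99 + 8759 = 8777 Ω
  Rp3 = R5 ‖ Rs1 (parallel, both between nodes 1 and 3) = 1/(1/8200 + 1/8777) = 4239 Ω
R_th = 4.239 kΩ
I_n = V_th/R_th = -4.612/4239 = -0.001088 A, and R_n = R_th = 4.239 kΩ

Final answer: I_n = -0.001088 A, R_n = 4.239 kΩ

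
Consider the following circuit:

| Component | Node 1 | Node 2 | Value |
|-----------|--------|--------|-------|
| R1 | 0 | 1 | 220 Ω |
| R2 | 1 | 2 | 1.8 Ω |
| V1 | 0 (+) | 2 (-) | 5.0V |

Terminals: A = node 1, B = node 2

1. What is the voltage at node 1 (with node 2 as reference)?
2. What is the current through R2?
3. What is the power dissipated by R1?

Nodal analysis, taking node 2 as the 0 V reference.
Source V1 fixes V_0 = 5 V.
KCL at each unknown node (sum of currents leaving = 0; resistances in Ω):
  Node 1: (V_1 - 5)/220 + (V_1 - 0)/1.8 = 0
Collecting terms: 0.5601 × V_1 = 0.02273  =>  V_1 = 0.04058 V
Part 1:
  Read off the nodal solution: V_1 = 0.04058 V
Part 2:
  I_R2 = (V_1 - V_2)/R2 = (0.04058 - 0)/1.8 = 0.02254 A
  Magnitude: I_R2 = 0.02254 A
Part 3:
  I_R1 = (V_0 - V_1)/R1 = (5 - 0.04058)/220 = 0.02254 A
  P_R1 = I_R1² × R1 = (0.02254)² × 220 = 0.1118 W

Final answers:
1. V_1 = 0.04058 V
2. I_R2 = 0.02254 A
3. P_R1 = 0.1118 W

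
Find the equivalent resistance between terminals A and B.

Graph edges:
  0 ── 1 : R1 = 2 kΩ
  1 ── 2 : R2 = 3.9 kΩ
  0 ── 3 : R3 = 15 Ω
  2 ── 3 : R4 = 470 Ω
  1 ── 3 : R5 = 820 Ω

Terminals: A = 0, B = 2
The network is not a plain series/parallel combination. Inject a 1 A test current into terminal A (node 0) and return it from terminal B (node 2); then R_eq = V_A / (1 A).
Nodal analysis, taking node 2 as the 0 V reference.
Current source I_test pushes 1 A into node 0 and draws it out of node 2.
KCL at each unknown node (sum of currents leaving = 0; resistances in Ω):
  Node 0: (V_0 - V_1)/2000 + (V_0 - V_3)/15 - 1 = 0
  Node 1: (V_1 - V_0)/2000 + (V_1 - 0)/3900 + (V_1 - V_3)/820 = 0
  Node 3: (V_3 - V_0)/15 + (V_3 - V_1)/820 + (V_3 - 0)/470 = 0
Collecting terms (coefficients in siemens):
  0.06717·V_0 - 0.0005·V_1 - 0.06667·V_3 = 1
  0.001976·V_1 - 0.0005·V_0 - 0.00122·V_3 = 0
  0.07001·V_3 - 0.06667·V_0 - 0.00122·V_1 = 0
Solving these 3 simultaneous equations (Gaussian elimination) gives:
  V_0 = 439.5 V, V_1 = 373.5 V, V_3 = 425 V
R_eq = V_0 / 1 A = 439.5 Ω

Final answer: 439.5 Ω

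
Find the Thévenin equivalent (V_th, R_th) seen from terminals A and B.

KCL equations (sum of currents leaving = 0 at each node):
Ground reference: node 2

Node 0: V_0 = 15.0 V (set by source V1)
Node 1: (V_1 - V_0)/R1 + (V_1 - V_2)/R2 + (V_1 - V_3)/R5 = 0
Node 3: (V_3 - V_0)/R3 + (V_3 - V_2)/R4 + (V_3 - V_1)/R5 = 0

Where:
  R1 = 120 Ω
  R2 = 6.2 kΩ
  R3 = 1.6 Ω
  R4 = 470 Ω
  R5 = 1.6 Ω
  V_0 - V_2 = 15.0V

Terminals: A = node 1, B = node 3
Step 1 — V_th is the open-circuit voltage V_A - V_B (nothing connected across the terminals).
Nodal analysis, taking node 2 as the 0 V reference.
Source V1 fixes V_0 = 15 V.
KCL at each unknown node (sum of currents leaving = 0; resistances in Ω):
  Node 1: (V_1 - 15)/120 + (V_1 - 0)/6200 + (V_1 - V_3)/1.6 = 0
  Node 3: (V_3 - 15)/1.6 + (V_3 - 0)/470 + (V_3 - V_1)/1.6 = 0
Collecting terms (coefficients in siemens):
  0.6335·V_1 - 0.625·V_3 = 0.125
  1.252·V_3 - 0.625·V_1 = 9.375
Determinant D = (0.6335)(1.252) - (-0.625)(-0.625) = 0.4026
V_1 = [(0.125)(1.252) - (-0.625)(9.375)]/D = 14.94 V
V_3 = [(0.6335)(9.375) - (0.125)(-0.625)]/D = 14.95 V
V_th = V_1 - V_3 = 14.94 - 14.95 = -0.003095 V
Step 2 — R_th: zero the source — replace V1 by a short circuit (node 2 merges into node 0) — and find the resistance seen between A (node 1) and B (node 3).
Reduce the network between node 1 (A) and node 3 (B) by series/parallel combination:
  Rp1 = R1 ‖ R2 (parallel, both between nodes 0 and 1) = 1/(1/120 + 1/6200) = 117.7 Ω
  Rp2 = R3 ‖ R4 (parallel, both between nodes 0 and 3) = 1/(1/1.6 + 1/470) = 1.595 Ω
  Rs1 = Rp1 + Rp2 (series, joined only at node 0) = 117.7 + 1.595 = 119.3 Ω
  Rp3 = R5 ‖ Rs1 (parallel, both between nodes 1 and 3) = 1/(1/1.6 + 1/119.3) = 1.579 Ω
R_th = 1.579 Ω

Final answer: V_th = -0.003095 V, R_th = 1.579 Ω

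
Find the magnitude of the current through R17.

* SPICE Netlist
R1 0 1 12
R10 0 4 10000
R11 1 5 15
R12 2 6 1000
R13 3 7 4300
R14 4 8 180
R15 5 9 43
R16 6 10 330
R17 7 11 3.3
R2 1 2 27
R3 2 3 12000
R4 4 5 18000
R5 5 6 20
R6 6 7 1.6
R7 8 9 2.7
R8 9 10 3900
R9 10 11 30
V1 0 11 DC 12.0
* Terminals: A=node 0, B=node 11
Nodal analysis, taking node 11 as the 0 V reference.
Source V1 fixes V_0 = 12 V.
KCL at each unknown node (sum of currents leaving = 0; resistances in Ω):
  Node 1: (V_1 - 12)/12 + (V_1 - V_2)/27 + (V_1 - V_5)/15 = 0
  Node 2: (V_2 - V_1)/27 + (V_2 - V_3)/12000 + (V_2 - V_6)/1000 = 0
  Node 3: (V_3 - V_2)/12000 + (V_3 - V_7)/4300 = 0
  Node 4: (V_4 - V_5)/18000 + (V_4 - 12)/10000 + (V_4 - V_8)/180 = 0
  Node 5: (V_5 - V_4)/18000 + (V_5 - V_6)/20 + (V_5 - V_1)/15 + (V_5 - V_9)/43 = 0
  Node 6: (V_6 - V_5)/20 + (V_6 - V_7)/1.6 + (V_6 - V_2)/1000 + (V_6 - V_10)/330 = 0
  Node 7: (V_7 - V_6)/1.6 + (V_7 - V_3)/4300 + (V_7 - 0)/3.3 = 0
  Node 8: (V_8 - V_9)/2.7 + (V_8 - V_4)/180 = 0
  Node 9: (V_9 - V_8)/2.7 + (V_9 - V_10)/3900 + (V_9 - V_5)/43 = 0
  Node 10: (V_10 - V_9)/3900 + (V_10 - 0)/30 + (V_10 - V_6)/330 = 0
Collecting terms (coefficients in siemens):
  0.187·V_1 - 0.03704·V_2 - 0.06667·V_5 = 1
  0.03812·V_2 - 0.03704·V_1 - 0.00008333·V_3 - 0.001·V_6 = 0
  0.0003159·V_3 - 0.00008333·V_2 - 0.0002326·V_7 = 0
  0.005711·V_4 - 0.00005556·V_5 - 0.005556·V_8 = 0.0012
  0.14·V_5 - 0.06667·V_1 - 0.00005556·V_4 - 0.05·V_6 - 0.02326·V_9 = 0
  0.679·V_6 - 0.001·V_2 - 0.05·V_5 - 0.625·V_7 - 0.00303·V_10 = 0
  0.9283·V_7 - 0.0002326·V_3 - 0.625·V_6 = 0
  0.3759·V_8 - 0.005556·V_4 - 0.3704·V_9 = 0
  0.3939·V_9 - 0.02326·V_5 - 0.3704·V_8 - 0.0002564·V_10 = 0
  0.03662·V_10 - 0.00303·V_6 - 0.0002564·V_9 = 0
Solving these 10 simultaneous equations (Gaussian elimination) gives:
  V_1 = 9.15 V, V_2 = 8.927 V, V_3 = 2.922 V, V_4 = 5.79 V
  V_5 = 5.712 V, V_6 = 1.144 V, V_7 = 0.771 V, V_8 = 5.679 V
  V_9 = 5.677 V, V_10 = 0.1344 V
I_R17 = (V_7 - V_11)/R17 = (0.771 - 0)/3.3 = 0.2336 A
|I_R17| = 0.2336 A

Final answer: |I_R17| = 0.2336 A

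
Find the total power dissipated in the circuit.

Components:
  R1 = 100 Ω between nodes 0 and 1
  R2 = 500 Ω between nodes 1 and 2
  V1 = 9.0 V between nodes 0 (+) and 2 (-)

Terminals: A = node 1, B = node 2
Nodal analysis, taking node 2 as the 0 V reference.
Source V1 fixes V_0 = 9 V.
KCL at each unknown node (sum of currents leaving = 0; resistances in Ω):
  Node 1: (V_1 - 9)/100 + (V_1 - 0)/500 = 0
Collecting terms: 0.012 × V_1 = 0.09  =>  V_1 = 7.5 V
Power in each resistor, P = (ΔV)²/R:
  P_R1 = (9 - 7.5)²/100 = 0.0225 W
  P_R2 = (7.5 - 0)²/500 = 0.1125 W
P_total = P_R1 + P_R2 = 0.135 W

Final answer: 0.135 W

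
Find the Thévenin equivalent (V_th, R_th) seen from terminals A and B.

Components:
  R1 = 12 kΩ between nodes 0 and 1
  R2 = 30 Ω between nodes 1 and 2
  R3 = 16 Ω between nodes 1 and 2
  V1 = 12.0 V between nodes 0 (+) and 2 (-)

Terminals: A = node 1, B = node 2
Step 1 — V_th is the open-circuit voltage V_A - V_B (nothing connected across the terminals).
Nodal analysis, taking node 2 as the 0 V reference.
Source V1 fixes V_0 = 12 V.
KCL at each unknown node (sum of currents leaving = 0; resistances in Ω):
  Node 1: (V_1 - 12)/12000 + (V_1 - 0)/30 + (V_1 - 0)/16 = 0
Collecting terms: 0.09592 × V_1 = 0.001  =>  V_1 = 0.01043 V
V_th = V_1 - V_2 = 0.01043 - 0 = 0.01043 V
Step 2 — R_th: zero the source — replace V1 by a short circuit (node 2 merges into node 0) — and find the resistance seen between A (node 1) and B (node 0).
Reduce the network between node 1 (A) and node 0 (B) by series/parallel combination:
  Rp1 = R1 ‖ R2 ‖ R3 (parallel, all between nodes 0 and 1) = 1/(1/12000 + 1/30 + 1/16) = 10.43 Ω
R_th = 10.43 Ω

Final answer: V_th = 0.01043 V, R_th = 10.43 Ω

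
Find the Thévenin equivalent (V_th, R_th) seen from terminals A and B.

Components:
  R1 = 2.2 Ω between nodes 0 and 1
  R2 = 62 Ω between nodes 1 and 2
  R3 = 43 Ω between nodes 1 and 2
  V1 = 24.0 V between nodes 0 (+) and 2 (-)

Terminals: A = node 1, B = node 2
Step 1 — V_th is the open-circuit voltage V_A - V_B (nothing connected across the terminals).
Nodal analysis, taking node 2 as the 0 V reference.
Source V1 fixes V_0 = 24 V.
KCL at each unknown node (sum of currents leaving = 0; resistances in Ω):
  Node 1: (V_1 - 24)/2.2 + (V_1 - 0)/62 + (V_1 - 0)/43 = 0
Collecting terms: 0.4939 × V_1 = 10.91  =>  V_1 = 22.09 V
V_th = V_1 - V_2 = 22.09 - 0 = 22.09 V
Step 2 — R_th: zero the source — replace V1 by a short circuit (node 2 merges into node 0) — and find the resistance seen between A (node 1) and B (node 0).
Reduce the network between node 1 (A) and node 0 (B) by series/parallel combination:
  Rp1 = R1 ‖ R2 ‖ R3 (parallel, all between nodes 0 and 1) = 1/(1/2.2 + 1/62 + 1/43) = 2.025 Ω
R_th = 2.025 Ω

Final answer: V_th = 22.09 V, R_th = 2.025 Ω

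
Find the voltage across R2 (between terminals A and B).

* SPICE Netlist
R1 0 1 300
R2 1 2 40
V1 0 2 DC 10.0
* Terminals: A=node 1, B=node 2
R1 and R2 are in series across V1 (node 0 → node 1 → node 2), and the output A–B is taken across R2, so this is a voltage divider.
Series current: I = V1/(R1 + R2) = 10/(300 + 40) = 10/340 = 0.02941 A
V_R2 = I × R2 = V1 × R2/(R1 + R2) = 10 × 40/340 = 1.176 V

Final answer: 1.176 V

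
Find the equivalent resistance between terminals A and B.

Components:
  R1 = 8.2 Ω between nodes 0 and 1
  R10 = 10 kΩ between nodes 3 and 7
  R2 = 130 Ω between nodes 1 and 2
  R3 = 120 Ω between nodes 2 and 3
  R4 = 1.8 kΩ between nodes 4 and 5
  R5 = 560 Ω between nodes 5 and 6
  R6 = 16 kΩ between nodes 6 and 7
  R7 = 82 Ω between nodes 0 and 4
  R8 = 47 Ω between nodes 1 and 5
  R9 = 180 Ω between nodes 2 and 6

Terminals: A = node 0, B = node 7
The network is not a plain series/parallel combination. Inject a 1 A test current into terminal A (node 0) and return it from terminal B (node 7); then R_eq = V_A / (1 A).
Nodal analysis, taking node 7 as the 0 V reference.
Current source I_test pushes 1 A into node 0 and draws it out of node 7.
KCL at each unknown node (sum of currents leaving = 0; resistances in Ω):
  Node 0: (V_0 - V_1)/8.2 + (V_0 - V_4)/82 - 1 = 0
  Node 1: (V_1 - V_0)/8.2 + (V_1 - V_2)/130 + (V_1 - V_5)/47 = 0
  Node 2: (V_2 - V_1)/130 + (V_2 - V_3)/120 + (V_2 - V_6)/180 = 0
  Node 3: (V_3 - V_2)/120 + (V_3 - 0)/10000 = 0
  Node 4: (V_4 - V_0)/82 + (V_4 - V_5)/1800 = 0
  Node 5: (V_5 - V_1)/47 + (V_5 - V_4)/1800 + (V_5 - V_6)/560 = 0
  Node 6: (V_6 - V_2)/180 + (V_6 - V_5)/560 + (V_6 - 0)/16000 = 0
Collecting terms (coefficients in siemens):
  0.1341·V_0 - 0.122·V_1 - 0.0122·V_4 = 1
  0.1509·V_1 - 0.122·V_0 - 0.007692·V_2 - 0.02128·V_5 = 0
  0.02158·V_2 - 0.007692·V_1 - 0.008333·V_3 - 0.005556·V_6 = 0
  0.008433·V_3 - 0.008333·V_2 = 0
  0.01275·V_4 - 0.0122·V_0 - 0.0005556·V_5 = 0
  0.02362·V_5 - 0.02128·V_1 - 0.0005556·V_4 - 0.001786·V_6 = 0
  0.007404·V_6 - 0.005556·V_2 - 0.001786·V_5 = 0
Solving these 7 simultaneous equations (Gaussian elimination) gives:
  V_0 = 6321 V, V_1 = 6312 V, V_2 = 6211 V, V_3 = 6137 V
  V_4 = 6320 V, V_5 = 6303 V, V_6 = 6181 V
R_eq = V_0 / 1 A = 6321 Ω = 6.321 kΩ

Final answer: 6.321 kΩ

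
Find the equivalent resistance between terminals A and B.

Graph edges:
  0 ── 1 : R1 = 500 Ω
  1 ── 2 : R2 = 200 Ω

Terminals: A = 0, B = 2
Reduce the network between node 0 (A) and node 2 (B) by series/parallel combination:
  Rs1 = R1 + R2 (series, joined only at node 1) = 500 + 200 = 700 Ω
R_eq = 700 Ω

Final answer: 700 Ω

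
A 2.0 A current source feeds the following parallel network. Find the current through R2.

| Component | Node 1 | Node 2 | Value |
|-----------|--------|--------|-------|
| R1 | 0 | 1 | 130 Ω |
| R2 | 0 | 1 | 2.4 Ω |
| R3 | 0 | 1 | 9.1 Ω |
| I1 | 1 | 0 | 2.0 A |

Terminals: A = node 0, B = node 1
All resistors sit directly between nodes 0 and 1, so they are in parallel and share one voltage V; the full source current 2 A splits among them.
1/R_par = 1/130 + 1/2.4 + 1/9.1 = 0.5342 S  =>  R_par = 1.872 Ω
V = I × R_par = 2 × 1.872 = 3.744 V
I_R2 = V/R2 = 3.744/2.4 = 1.56 A

Final answer: 1.56 A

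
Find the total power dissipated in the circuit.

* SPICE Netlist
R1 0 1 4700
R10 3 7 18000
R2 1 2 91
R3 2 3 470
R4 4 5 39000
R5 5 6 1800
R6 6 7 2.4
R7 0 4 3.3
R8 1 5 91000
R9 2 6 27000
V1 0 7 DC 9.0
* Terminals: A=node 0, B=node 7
Nodal analysis, taking node 7 as the 0 V reference.
Source V1 fixes V_0 = 9 V.
KCL at each unknown node (sum of currents leaving = 0; resistances in Ω):
  Node 1: (V_1 - 9)/4700 + (V_1 - V_2)/91 + (V_1 - V_5)/91000 = 0
  Node 2: (V_2 - V_1)/91 + (V_2 - V_3)/470 + (V_2 - V_6)/27000 = 0
  Node 3: (V_3 - V_2)/470 + (V_3 - 0)/18000 = 0
  Node 4: (V_4 - V_5)/39000 + (V_4 - 9)/3.3 = 0
  Node 5: (V_5 - V_4)/39000 + (V_5 - V_6)/1800 + (V_5 - V_1)/91000 = 0
  Node 6: (V_6 - V_5)/1800 + (V_6 - 0)/2.4 + (V_6 - V_2)/27000 = 0
Collecting terms (coefficients in siemens):
  0.01121·V_1 - 0.01099·V_2 - 0.00001099·V_5 = 0.001915
  0.01315·V_2 - 0.01099·V_1 - 0.002128·V_3 - 0.00003704·V_6 = 0
  0.002183·V_3 - 0.002128·V_2 = 0
  0.3031·V_4 - 0.00002564·V_5 = 2.727
  0.0005922·V_5 - 0.00001099·V_1 - 0.00002564·V_4 - 0.0005556·V_6 = 0
  0.4173·V_6 - 0.00003704·V_2 - 0.0005556·V_5 = 0
Solving these 6 simultaneous equations (Gaussian elimination) gives:
  V_1 = 6.113 V, V_2 = 6.062 V, V_3 = 5.908 V, V_4 = 8.999 V
  V_5 = 0.5042 V, V_6 = 0.001209 V
Power in each resistor, P = (ΔV)²/R:
  P_R1 = (9 - 6.113)²/4700 = 0.001774 W
  P_R2 = (6.113 - 6.062)²/91 = 0.0000278 W
  P_R3 = (6.062 - 5.908)²/470 = 0.00005063 W
  P_R4 = (8.999 - 0.5042)²/39000 = 0.00185 W
  P_R5 = (0.5042 - 0.001209)²/1800 = 0.0001406 W
  P_R6 = (0.001209 - 0)²/2.4 = 0.0000006095 W
  P_R7 = (9 - 8.999)²/3.3 = 0.0000001566 W
  P_R8 = (6.113 - 0.5042)²/91000 = 0.0003456 W
  P_R9 = (6.062 - 0.001209)²/27000 = 0.001361 W
  P_R10 = (5.908 - 0)²/18000 = 0.001939 W
P_total = P_R1 + P_R2 + P_R3 + P_R4 + P_R5 + P_R6 + P_R7 + P_R8 + P_R9 + P_R10 = 0.007489 W

Final answer: 0.007489 W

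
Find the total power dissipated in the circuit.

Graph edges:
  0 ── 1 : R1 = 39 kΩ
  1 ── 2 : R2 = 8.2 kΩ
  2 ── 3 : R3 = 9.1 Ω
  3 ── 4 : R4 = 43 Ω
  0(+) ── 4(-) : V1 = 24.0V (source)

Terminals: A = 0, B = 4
Nodal analysis, taking node 4 as the 0 V reference.
Source V1 fixes V_0 = 24 V.
KCL at each unknown node (sum of currents leaving = 0; resistances in Ω):
  Node 1: (V_1 - 24)/39000 + (V_1 - V_2)/8200 = 0
  Node 2: (V_2 - V_1)/8200 + (V_2 - V_3)/9.1 = 0
  Node 3: (V_3 - V_2)/9.1 + (V_3 - 0)/43 = 0
Collecting terms (coefficients in siemens):
  0.0001476·V_1 - 0.000122·V_2 = 0.0006154
  0.11·V_2 - 0.000122·V_1 - 0.1099·V_3 = 0
  0.1331·V_3 - 0.1099·V_2 = 0
Solving these 3 simultaneous equations (Gaussian elimination) gives:
  V_1 = 4.191 V, V_2 = 0.02646 V, V_3 = 0.02184 V
Power in each resistor, P = (ΔV)²/R:
  P_R1 = (24 - 4.191)²/39000 = 0.01006 W
  P_R2 = (4.191 - 0.02646)²/8200 = 0.002115 W
  P_R3 = (0.02646 - 0.02184)²/9.1 = 0.000002348 W
  P_R4 = (0.02184 - 0)²/43 = 0.00001109 W
P_total = P_R1 + P_R2 + P_R3 + P_R4 = 0.01219 W

Final answer: 0.01219 W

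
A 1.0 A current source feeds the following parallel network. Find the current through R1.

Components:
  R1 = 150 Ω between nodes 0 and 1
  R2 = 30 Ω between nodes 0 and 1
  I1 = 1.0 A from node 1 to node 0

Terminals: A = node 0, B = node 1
All resistors sit directly between nodes 0 and 1, so they are in parallel and share one voltage V; the full source current 1 A splits among them.
1/R_par = 1/150 + 1/30 = 0.04 S  =>  R_par = 25 Ω
V = I × R_par = 1 × 25 = 25 V
I_R1 = V/R1 = 25/150 = 0.1667 A

Final answer: 0.1667 A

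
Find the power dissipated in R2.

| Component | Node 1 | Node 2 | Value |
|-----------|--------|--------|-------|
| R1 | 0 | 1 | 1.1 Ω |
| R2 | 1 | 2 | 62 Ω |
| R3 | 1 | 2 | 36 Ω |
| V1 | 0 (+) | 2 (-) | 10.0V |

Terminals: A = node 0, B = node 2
Nodal analysis, taking node 2 as the 0 V reference.
Source V1 fixes V_0 = 10 V.
KCL at each unknown node (sum of currents leaving = 0; resistances in Ω):
  Node 1: (V_1 - 10)/1.1 + (V_1 - 0)/62 + (V_1 - 0)/36 = 0
Collecting terms: 0.953 × V_1 = 9.091  =>  V_1 = 9.539 V
I_R2 = (V_1 - V_2)/R2 = (9.539 - 0)/62 = 0.1539 A
P_R2 = I_R2² × R2 = (0.1539)² × 62 = 1.468 W

Final answer: 1.468 W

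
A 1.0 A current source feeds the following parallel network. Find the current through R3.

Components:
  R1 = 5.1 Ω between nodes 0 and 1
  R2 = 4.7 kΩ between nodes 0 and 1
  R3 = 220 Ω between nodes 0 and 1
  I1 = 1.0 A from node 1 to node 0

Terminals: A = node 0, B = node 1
All resistors sit directly between nodes 0 and 1, so they are in parallel and share one voltage V; the full source current 1 A splits among them.
1/R_par = 1/5.1 + 1/4700 + 1/220 = 0.2008 S  =>  R_par = 4.979 Ω
V = I × R_par = 1 × 4.979 = 4.979 V
I_R3 = V/R3 = 4.979/220 = 0.02263 A

Final answer: 0.02263 A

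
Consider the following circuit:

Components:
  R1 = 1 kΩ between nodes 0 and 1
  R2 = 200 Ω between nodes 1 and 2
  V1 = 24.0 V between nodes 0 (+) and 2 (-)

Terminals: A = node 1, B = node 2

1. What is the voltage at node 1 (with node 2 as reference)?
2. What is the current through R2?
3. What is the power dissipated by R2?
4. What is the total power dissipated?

Nodal analysis, taking node 2 as the 0 V reference.
Source V1 fixes V_0 = 24 V.
KCL at each unknown node (sum of currents leaving = 0; resistances in Ω):
  Node 1: (V_1 - 24)/1000 + (V_1 - 0)/200 = 0
Collecting terms: 0.006 × V_1 = 0.024  =>  V_1 = 4 V
Part 1:
  Read off the nodal solution: V_1 = 4 V
Part 2:
  I_R2 = (V_1 - V_2)/R2 = (4 - 0)/200 = 0.02 A
  Magnitude: I_R2 = 0.02 A
Part 3:
  I_R2 = (V_1 - V_2)/R2 = (4 - 0)/200 = 0.02 A
  P_R2 = I_R2² × R2 = (0.02)² × 200 = 0.08 W
Part 4:
  Power in each resistor, P = (ΔV)²/R:
    P_R1 = (24 - 4)²/1000 = 0.4 W
    P_R2 = (4 - 0)²/200 = 0.08 W
  P_total = P_R1 + P_R2 = 0.48 W

Final answers:
1. V_1 = 4 V
2. I_R2 = 0.02 A
3. P_R2 = 0.08 W
4. P_total = 0.48 W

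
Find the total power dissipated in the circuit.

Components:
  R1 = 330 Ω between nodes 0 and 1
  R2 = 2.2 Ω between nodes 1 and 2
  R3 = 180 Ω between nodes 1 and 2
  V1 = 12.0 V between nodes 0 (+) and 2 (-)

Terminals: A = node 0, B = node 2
Nodal analysis, taking node 2 as the 0 V reference.
Source V1 fixes V_0 = 12 V.
KCL at each unknown node (sum of currents leaving = 0; resistances in Ω):
  Node 1: (V_1 - 12)/330 + (V_1 - 0)/2.2 + (V_1 - 0)/180 = 0
Collecting terms: 0.4631 × V_1 = 0.03636  =>  V_1 = 0.07852 V
Power in each resistor, P = (ΔV)²/R:
  P_R1 = (12 - 0.07852)²/330 = 0.4307 W
  P_R2 = (0.07852 - 0)²/2.2 = 0.002802 W
  P_R3 = (0.07852 - 0)²/180 = 0.00003425 W
P_total = P_R1 + P_R2 + P_R3 = 0.4335 W

Final answer: 0.4335 W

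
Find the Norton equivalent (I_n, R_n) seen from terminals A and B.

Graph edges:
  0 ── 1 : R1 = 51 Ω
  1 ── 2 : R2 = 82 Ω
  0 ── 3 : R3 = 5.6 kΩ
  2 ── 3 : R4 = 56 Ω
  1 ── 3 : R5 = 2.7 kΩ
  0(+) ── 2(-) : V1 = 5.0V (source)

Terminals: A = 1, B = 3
Find the Thévenin equivalent first; then I_n = V_th/R_th and R_n = R_th.
Step 1 — V_th is the open-circuit voltage V_A - V_B (nothing connected across the terminals).
Nodal analysis, taking node 2 as the 0 V reference.
Source V1 fixes V_0 = 5 V.
KCL at each unknown node (sum of currents leaving = 0; resistances in Ω):
  Node 1: (V_1 - 5)/51 + (V_1 - 0)/82 + (V_1 - V_3)/2700 = 0
  Node 3: (V_3 - 5)/5600 + (V_3 - 0)/56 + (V_3 - V_1)/2700 = 0
Collecting terms (coefficients in siemens):
  0.03217·V_1 - 0.0003704·V_3 = 0.09804
  0.01841·V_3 - 0.0003704·V_1 = 0.0008929
Determinant D = (0.03217)(0.01841) - (-0.0003704)(-0.0003704) = 0.000592
V_1 = [(0.09804)(0.01841) - (-0.0003704)(0.0008929)]/D = 3.048 V
V_3 = [(0.03217)(0.0008929) - (0.09804)(-0.0003704)]/D = 0.1099 V
V_th = V_1 - V_3 = 3.048 - 0.1099 = 2.939 V
Step 2 — R_th: zero the source — replace V1 by a short circuit (node 2 merges into node 0) — and find the resistance seen between A (node 1) and B (node 3).
Reduce the network between node 1 (A) and node 3 (B) by series/parallel combination:
  Rp1 = R1 ‖ R2 (parallel, both between nodes 0 and 1) = 1/(1/51 + 1/82) = 31.44 Ω
  Rp2 = R3 ‖ R4 (parallel, both between nodes 0 and 3) = 1/(1/5600 + 1/56) = 55.45 Ω
  Rs1 = Rp1 + Rp2 (series, joined only at node 0) = 31.44 + 55.45 = 86.89 Ω
  Rp3 = R5 ‖ Rs1 (parallel, both between nodes 1 and 3) = 1/(1/2700 + 1/86.89) = 84.18 Ω
R_th = 84.18 Ω
I_n = V_th/R_th = 2.939/84.18 = 0.03491 A, and R_n = R_th = 84.18 Ω

Final answer: I_n = 0.03491 A, R_n = 84.18 Ω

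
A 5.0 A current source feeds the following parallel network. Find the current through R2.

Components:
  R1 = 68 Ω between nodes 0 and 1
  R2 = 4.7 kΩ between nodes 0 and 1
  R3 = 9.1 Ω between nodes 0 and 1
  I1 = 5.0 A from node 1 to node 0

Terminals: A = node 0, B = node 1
All resistors sit directly between nodes 0 and 1, so they are in parallel and share one voltage V; the full source current 5 A splits among them.
1/R_par = 1/68 + 1/4700 + 1/9.1 = 0.1248 S  =>  R_par = 8.012 Ω
V = I × R_par = 5 × 8.012 = 40.06 V
I_R2 = V/R2 = 40.06/4700 = 0.008524 A

Final answer: 0.008524 A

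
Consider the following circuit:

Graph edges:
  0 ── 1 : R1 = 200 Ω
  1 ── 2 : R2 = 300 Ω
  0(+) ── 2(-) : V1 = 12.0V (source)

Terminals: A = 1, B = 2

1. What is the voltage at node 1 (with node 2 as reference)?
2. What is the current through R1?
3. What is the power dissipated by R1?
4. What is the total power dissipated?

Nodal analysis, taking node 2 as the 0 V reference.
Source V1 fixes V_0 = 12 V.
KCL at each unknown node (sum of currents leaving = 0; resistances in Ω):
  Node 1: (V_1 - 12)/200 + (V_1 - 0)/300 = 0
Collecting terms: 0.008333 × V_1 = 0.06  =>  V_1 = 7.2 V
Part 1:
  Read off the nodal solution: V_1 = 7.2 V
Part 2:
  I_R1 = (V_0 - V_1)/R1 = (12 - 7.2)/200 = 0.024 A
  Magnitude: I_R1 = 0.024 A
Part 3:
  I_R1 = (V_0 - V_1)/R1 = (12 - 7.2)/200 = 0.024 A
  P_R1 = I_R1² × R1 = (0.024)² × 200 = 0.1152 W
Part 4:
  Power in each resistor, P = (ΔV)²/R:
    P_R1 = (12 - 7.2)²/200 = 0.1152 W
    P_R2 = (7.2 - 0)²/300 = 0.1728 W
  P_total = P_R1 + P_R2 = 0.288 W

Final answers:
1. V_1 = 7.2 V
2. I_R1 = 0.024 A
3. P_R1 = 0.1152 W
4. P_total = 0.288 W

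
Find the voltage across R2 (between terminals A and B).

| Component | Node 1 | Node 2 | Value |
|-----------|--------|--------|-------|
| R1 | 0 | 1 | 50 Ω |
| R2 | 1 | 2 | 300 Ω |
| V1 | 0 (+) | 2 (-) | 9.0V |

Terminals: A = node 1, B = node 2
R1 and R2 are in series across V1 (node 0 → node 1 → node 2), and the output A–B is taken across R2, so this is a voltage divider.
Series current: I = V1/(R1 + R2) = 9/(50 + 300) = 9/350 = 0.02571 A
V_R2 = I × R2 = V1 × R2/(R1 + R2) = 9 × 300/350 = 7.714 V

Final answer: 7.714 V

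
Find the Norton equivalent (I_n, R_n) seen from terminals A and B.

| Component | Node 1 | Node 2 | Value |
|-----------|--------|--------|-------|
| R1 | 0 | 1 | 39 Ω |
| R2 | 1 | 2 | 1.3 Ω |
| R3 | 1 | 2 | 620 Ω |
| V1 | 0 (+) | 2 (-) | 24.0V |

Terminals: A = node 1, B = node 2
Find the Thévenin equivalent first; then I_n = V_th/R_th and R_n = R_th.
Step 1 — V_th is the open-circuit voltage V_A - V_B (nothing connected across the terminals).
Nodal analysis, taking node 2 as the 0 V reference.
Source V1 fixes V_0 = 24 V.
KCL at each unknown node (sum of currents leaving = 0; resistances in Ω):
  Node 1: (V_1 - 24)/39 + (V_1 - 0)/1.3 + (V_1 - 0)/620 = 0
Collecting terms: 0.7965 × V_1 = 0.6154  =>  V_1 = 0.7726 V
V_th = V_1 - V_2 = 0.7726 - 0 = 0.7726 V
Step 2 — R_th: zero the source — replace V1 by a short circuit (node 2 merges into node 0) — and find the resistance seen between A (node 1) and B (node 0).
Reduce the network between node 1 (A) and node 0 (B) by series/parallel combination:
  Rp1 = R1 ‖ R2 ‖ R3 (parallel, all between nodes 0 and 1) = 1/(1/39 + 1/1.3 + 1/620) = 1.256 Ω
R_th = 1.256 Ω
I_n = V_th/R_th = 0.7726/1.256 = 0.6154 A, and R_n = R_th = 1.256 Ω

Final answer: I_n = 0.6154 A, R_n = 1.256 Ω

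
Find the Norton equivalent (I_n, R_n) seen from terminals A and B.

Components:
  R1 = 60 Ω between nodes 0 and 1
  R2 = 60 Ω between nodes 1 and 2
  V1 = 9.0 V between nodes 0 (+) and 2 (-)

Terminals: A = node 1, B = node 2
Find the Thévenin equivalent first; then I_n = V_th/R_th and R_n = R_th.
Step 1 — V_th is the open-circuit voltage V_A - V_B (nothing connected across the terminals).
Nodal analysis, taking node 2 as the 0 V reference.
Source V1 fixes V_0 = 9 V.
KCL at each unknown node (sum of currents leaving = 0; resistances in Ω):
  Node 1: (V_1 - 9)/60 + (V_1 - 0)/60 = 0
Collecting terms: 0.03333 × V_1 = 0.15  =>  V_1 = 4.5 V
V_th = V_1 - V_2 = 4.5 - 0 = 4.5 V
Step 2 — R_th: zero the source — replace V1 by a short circuit (node 2 merges into node 0) — and find the resistance seen between A (node 1) and B (node 0).
Reduce the network between node 1 (A) and node 0 (B) by series/parallel combination:
  Rp1 = R1 ‖ R2 (parallel, both between nodes 0 and 1) = 1/(1/60 + 1/60) = 30 Ω
R_th = 30 Ω
I_n = V_th/R_th = 4.5/30 = 0.15 A, and R_n = R_th = 30 Ω

Final answer: I_n = 0.15 A, R_n = 30 Ω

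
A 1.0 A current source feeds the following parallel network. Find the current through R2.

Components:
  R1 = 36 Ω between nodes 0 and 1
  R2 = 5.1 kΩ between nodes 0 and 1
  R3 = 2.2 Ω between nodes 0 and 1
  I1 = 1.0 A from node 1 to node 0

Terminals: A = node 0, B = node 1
All resistors sit directly between nodes 0 and 1, so they are in parallel and share one voltage V; the full source current 1 A splits among them.
1/R_par = 1/36 + 1/5100 + 1/2.2 = 0.4825 S  =>  R_par = 2.072 Ω
V = I × R_par = 1 × 2.072 = 2.072 V
I_R2 = V/R2 = 2.072/5100 = 0.0004064 A

Final answer: 0.0004064 A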